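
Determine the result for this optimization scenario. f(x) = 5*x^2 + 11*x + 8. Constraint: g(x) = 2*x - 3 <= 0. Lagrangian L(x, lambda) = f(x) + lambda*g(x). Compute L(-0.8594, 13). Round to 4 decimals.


Step 1: Evaluate f(x).
f(-0.8594) = 5*(-0.8594)^2 + 11*(-0.8594) + 8 = 2.2394
Step 2: Evaluate g(x).
g(-0.8594) = 2*-0.8594 - 3 = -4.7188
Step 3: Compute Lagrangian.
L = 2.2394 + 13*-4.7188 = -59.105


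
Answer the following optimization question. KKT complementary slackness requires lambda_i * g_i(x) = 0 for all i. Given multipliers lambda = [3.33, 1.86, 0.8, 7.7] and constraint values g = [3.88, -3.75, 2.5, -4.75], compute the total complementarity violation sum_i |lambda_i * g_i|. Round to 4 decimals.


KKT complementary slackness check:
lambda_1 * g_1 = 3.33 * 3.88 = 12.9204
lambda_2 * g_2 = 1.86 * -3.75 = -6.975
lambda_3 * g_3 = 0.8 * 2.5 = 2.0
lambda_4 * g_4 = 7.7 * -4.75 = -36.575
Total violation = 12.9204 + 6.975 + 2.0 + 36.575 = 58.4704


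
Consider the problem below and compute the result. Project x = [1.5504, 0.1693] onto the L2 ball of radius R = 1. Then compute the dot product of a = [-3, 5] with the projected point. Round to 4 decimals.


Step 1: Compute ||x|| (intermediates to 6 decimals).
||x|| = sqrt(1.5504^2 + 0.1693^2) = 1.559616
Step 2: Project.
Since ||x|| > R, scale = R/||x|| = 1/1.559616 = 0.641183, proj(x) = scale * x
proj(x) = [0.99409, 0.108552]
Step 3: Dot product.
a^T * proj(x) = -3*0.99409 + 5*0.108552 = -2.4395


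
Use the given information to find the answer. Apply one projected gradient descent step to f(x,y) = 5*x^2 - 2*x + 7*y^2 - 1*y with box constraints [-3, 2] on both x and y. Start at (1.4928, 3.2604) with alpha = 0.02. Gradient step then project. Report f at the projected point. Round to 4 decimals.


Step 1: Compute gradient at (1.4928, 3.2604).
grad_x = 2*5*1.4928 - 2 = 12.928
grad_y = 2*7*3.2604 - 1 = 44.6456
Step 2: Gradient step.
x_raw = 1.4928 - 0.02*12.928 = 1.2342
y_raw = 3.2604 - 0.02*44.6456 = 2.3675
Step 3: Project onto [-3, 2].
x_proj = clip(1.2342) = 1.2342
y_proj = clip(2.3675) = 2.0
Step 4: Evaluate f.
f(1.2342, 2.0) = 31.1483


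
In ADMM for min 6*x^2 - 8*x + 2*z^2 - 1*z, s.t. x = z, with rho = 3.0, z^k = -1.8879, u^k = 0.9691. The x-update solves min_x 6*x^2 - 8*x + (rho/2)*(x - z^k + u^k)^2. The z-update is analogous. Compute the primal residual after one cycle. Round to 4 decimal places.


ADMM iteration with rho = 3.0, z^k = -1.8879, u^k = 0.9691
Step 1: x-update.
Minimize 6*x^2 - 8*x + (3.0/2)*(x + 1.8879 + 0.9691)^2
FOC: (2*6 + 3.0)*x = 8 + 3.0*(-1.8879 - 0.9691)
x^{k+1} = -0.0381
Step 2: z-update.
Minimize 2*z^2 - 1*z + (3.0/2)*(-0.0381 - z + 0.9691)^2
FOC: (2*2 + 3.0)*z = 1 + 3.0*(-0.0381 + 0.9691)
z^{k+1} = 0.5419
Step 3: u-update.
u^{k+1} = 0.9691 - 0.0381 - 0.5419 = 0.3892
Step 4: Primal residual = |-0.0381 - 0.5419| = 0.5799


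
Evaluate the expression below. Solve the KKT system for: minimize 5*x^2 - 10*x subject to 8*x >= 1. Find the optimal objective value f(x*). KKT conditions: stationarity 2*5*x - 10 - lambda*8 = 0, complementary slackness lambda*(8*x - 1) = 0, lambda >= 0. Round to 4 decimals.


Step 1: Try lambda = 0 (constraint inactive).
Stationarity: 2*5*x - 10 = 0
x* = 10/(2*5) = 1.0
Check constraint: 8*1.0 = 8.0 >= 1 -- satisfied.
Step 2: Compute optimal value.
f(x*) = 5*1.0^2 - 10*1.0 = -5.0


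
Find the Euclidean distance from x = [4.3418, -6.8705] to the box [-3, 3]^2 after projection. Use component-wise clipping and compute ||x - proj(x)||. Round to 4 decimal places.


Project each component onto [-3, 3].
clip(4.3418) = 3.0, clip(-6.8705) = -3.0
Projection = [3.0, -3.0]
Squared diffs: [1.8004, 14.9808]
Distance = sqrt(16.7812) = 4.0965


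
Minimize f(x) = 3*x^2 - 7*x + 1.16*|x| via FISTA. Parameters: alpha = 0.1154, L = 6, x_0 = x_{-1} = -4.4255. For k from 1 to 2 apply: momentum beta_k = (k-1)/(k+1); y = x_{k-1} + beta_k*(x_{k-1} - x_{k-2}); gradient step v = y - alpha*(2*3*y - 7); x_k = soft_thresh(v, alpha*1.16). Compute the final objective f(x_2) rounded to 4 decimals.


FISTA on f(x) = 3*x^2 - 7*x + 1.16*|x|
L = 6, alpha = 0.1154
Iteration 1: beta = 0.0, y = -4.4255 + 0.0*(-4.4255 + 4.4255) = -4.4255
  grad(y) = -33.553, v = y - alpha*grad = -0.5535
  prox(v) = soft_thresh(-0.5535, 0.1339) = -0.4196
Iteration 2: beta = 0.3333, y = -0.4196 + 0.3333*(-0.4196 + 4.4255) = 0.9157
  grad(y) = -1.506, v = y - alpha*grad = 1.0895
  prox(v) = soft_thresh(1.0895, 0.1339) = 0.9556
f(x_2) = 3*0.9556^2 - 7*0.9556 + 1.16*|0.9556| = -2.8412


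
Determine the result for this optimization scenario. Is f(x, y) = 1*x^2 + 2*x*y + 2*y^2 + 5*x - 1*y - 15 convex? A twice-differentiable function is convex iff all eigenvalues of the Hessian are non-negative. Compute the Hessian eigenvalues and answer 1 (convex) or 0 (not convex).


The Hessian of f(x,y) = 1*x^2 + 2*x*y + 2*y^2 + 5*x - 1*y - 15 is:
H = [[2, 2], [2, 4]]
Trace = 2 + 4 = 6
Determinant = 2*4 - (2)^2 = 4
Discriminant = (6)^2 - 4*4 = 20.0
Eigenvalues: lambda_1 = 0.7639, lambda_2 = 5.2361
The function is convex.

1


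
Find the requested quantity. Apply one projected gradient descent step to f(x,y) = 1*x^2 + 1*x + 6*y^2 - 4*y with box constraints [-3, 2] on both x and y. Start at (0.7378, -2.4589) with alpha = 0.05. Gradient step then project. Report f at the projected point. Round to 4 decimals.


Step 1: Compute gradient at (0.7378, -2.4589).
grad_x = 2*1*0.7378 + 1 = 2.4756
grad_y = 2*6*-2.4589 - 4 = -33.5068
Step 2: Gradient step.
x_raw = 0.7378 - 0.05*2.4756 = 0.614
y_raw = -2.4589 - 0.05*-33.5068 = -0.7836
Step 3: Project onto [-3, 2].
x_proj = clip(0.614) = 0.614
y_proj = clip(-0.7836) = -0.7836
Step 4: Evaluate f.
f(0.614, -0.7836) = 7.8091


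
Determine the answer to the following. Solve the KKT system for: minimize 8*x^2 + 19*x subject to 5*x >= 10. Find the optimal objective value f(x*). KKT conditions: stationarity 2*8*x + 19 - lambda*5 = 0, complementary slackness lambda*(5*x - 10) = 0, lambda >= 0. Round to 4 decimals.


Step 1: Try lambda = 0 (constraint inactive).
x_unc = -19/(2*8) = -1.1875
Check: 5*-1.1875 = -5.9375 < 10 -- violated!
Step 2: Constraint must be active: 5*x = 10
x* = 10/5 = 2.0
lambda = (2*8*2.0 + 19)/5 = 10.2
Step 3: Compute optimal value.
f(x*) = 8*2.0^2 + 19*2.0 = 70.0


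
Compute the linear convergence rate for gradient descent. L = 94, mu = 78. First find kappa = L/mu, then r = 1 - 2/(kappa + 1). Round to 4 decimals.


Step 1: Compute the condition number.
kappa = L/mu = 94/78 = 1.2051
Step 2: Compute the convergence rate.
r = 1 - 2/(kappa + 1) = 1 - 2*mu/(L + mu) = (L - mu)/(L + mu) = 16/172 = 0.093


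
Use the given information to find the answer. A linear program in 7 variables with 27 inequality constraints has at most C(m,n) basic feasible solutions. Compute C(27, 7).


Each vertex corresponds to some choice of n active constraints out of m, so the number of vertices is at most C(m, n) = m! / (n!(m-n)!).
m = 27, n = 7
Numerator: 27 * 26 * 25 * 24 * 23 * 22 * 21
Denominator: 7! = 5040
C(27, 7) = 888030


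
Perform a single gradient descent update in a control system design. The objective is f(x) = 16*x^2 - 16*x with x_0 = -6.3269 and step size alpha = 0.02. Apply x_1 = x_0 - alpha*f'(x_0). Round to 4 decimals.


We compute the gradient at x_0 and apply the update.
f'(x) = 32*x - 16
f'(-6.3269) = 32*-6.3269 - 16 = -218.4608
x_1 = -6.3269 - 0.02*-218.4608 = -1.9577


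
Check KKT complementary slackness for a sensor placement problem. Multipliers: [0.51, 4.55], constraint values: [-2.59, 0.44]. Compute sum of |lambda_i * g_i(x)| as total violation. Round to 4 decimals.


KKT complementary slackness check:
lambda_1 * g_1 = 0.51 * -2.59 = -1.3209
lambda_2 * g_2 = 4.55 * 0.44 = 2.002
Total violation = 1.3209 + 2.002 = 3.3229


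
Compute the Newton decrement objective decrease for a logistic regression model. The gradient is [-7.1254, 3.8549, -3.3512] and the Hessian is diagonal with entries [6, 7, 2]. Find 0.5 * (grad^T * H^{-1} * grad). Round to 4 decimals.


Step 1: H is diagonal, so H^(-1) * g = [-1.1876, 0.5507, -1.6756].
Step 2: g^T H^(-1) g = sum_i g_i^2 / H_ii
  = (-7.1254)^2/6 + (3.8549)^2/7 + (-3.3512)^2/2
  = 8.4619 + 2.1229 + 5.6153 = 16.2001
Step 3: Objective decrease = 0.5 * g^T H^(-1) g = 8.1


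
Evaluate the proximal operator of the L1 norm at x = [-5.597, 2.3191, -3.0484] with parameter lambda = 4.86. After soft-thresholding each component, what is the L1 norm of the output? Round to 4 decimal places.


Soft-thresholding with lambda = 4.86:
prox(-5.597) = sign(-5.597)*max(|-5.597| - 4.86, 0) = -0.737
prox(2.3191) = sign(2.3191)*max(|2.3191| - 4.86, 0) = 0.0
prox(-3.0484) = sign(-3.0484)*max(|-3.0484| - 4.86, 0) = 0.0
prox(x) = [-0.737, 0.0, 0.0]
||prox(x)||_1 = 0.737 + 0.0 + 0.0 = 0.737


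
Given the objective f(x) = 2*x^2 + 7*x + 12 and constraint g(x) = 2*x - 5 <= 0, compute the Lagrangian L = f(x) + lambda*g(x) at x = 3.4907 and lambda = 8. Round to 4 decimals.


Step 1: Evaluate f(x).
f(3.4907) = 2*3.4907^2 + 7*3.4907 + 12 = 60.8049
Step 2: Evaluate g(x).
g(3.4907) = 2*3.4907 - 5 = 1.9814
Step 3: Compute Lagrangian.
L = 60.8049 + 8*1.9814 = 76.6561


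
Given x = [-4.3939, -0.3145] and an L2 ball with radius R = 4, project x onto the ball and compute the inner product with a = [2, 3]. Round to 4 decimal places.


Step 1: Compute ||x|| (intermediates to 6 decimals).
||x|| = sqrt((-4.3939)^2 + (-0.3145)^2) = 4.405141
Step 2: Project.
Since ||x|| > R, scale = R/||x|| = 4/4.405141 = 0.90803, proj(x) = scale * x
proj(x) = [-3.989793, -0.285575]
Step 3: Dot product.
a^T * proj(x) = 2*(-3.989793) + 3*(-0.285575) = -8.8363


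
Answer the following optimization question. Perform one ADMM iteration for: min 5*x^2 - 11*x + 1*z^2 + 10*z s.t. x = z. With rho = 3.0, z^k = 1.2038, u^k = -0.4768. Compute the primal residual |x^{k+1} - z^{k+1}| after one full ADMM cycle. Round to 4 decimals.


ADMM iteration with rho = 3.0, z^k = 1.2038, u^k = -0.4768
Step 1: x-update.
Minimize 5*x^2 - 11*x + (3.0/2)*(x - 1.2038 - 0.4768)^2
FOC: (2*5 + 3.0)*x = 11 + 3.0*(1.2038 + 0.4768)
x^{k+1} = 1.234
Step 2: z-update.
Minimize 1*z^2 + 10*z + (3.0/2)*(1.234 - z - 0.4768)^2
FOC: (2*1 + 3.0)*z = -10 + 3.0*(1.234 - 0.4768)
z^{k+1} = -1.5457
Step 3: u-update.
u^{k+1} = -0.4768 + 1.234 + 1.5457 = 2.3029
Step 4: Primal residual = |1.234 + 1.5457| = 2.7797


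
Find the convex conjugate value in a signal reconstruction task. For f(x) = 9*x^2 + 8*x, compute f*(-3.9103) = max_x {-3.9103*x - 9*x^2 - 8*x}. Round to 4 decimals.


f*(y) = sup_x {y*x - a*x^2 - b*x} = sup_x {(y-b)*x - a*x^2}
FOC: (y - b) - 2a*x = 0 => x* = (y - b)/(2a)
x* = (-3.9103 - 8)/(2*9) = -0.6617
f*(-3.9103) = (y-b)^2/(4a) = (-3.9103 - 8)^2/(4*9)
= 141.8552/36 = 3.9404


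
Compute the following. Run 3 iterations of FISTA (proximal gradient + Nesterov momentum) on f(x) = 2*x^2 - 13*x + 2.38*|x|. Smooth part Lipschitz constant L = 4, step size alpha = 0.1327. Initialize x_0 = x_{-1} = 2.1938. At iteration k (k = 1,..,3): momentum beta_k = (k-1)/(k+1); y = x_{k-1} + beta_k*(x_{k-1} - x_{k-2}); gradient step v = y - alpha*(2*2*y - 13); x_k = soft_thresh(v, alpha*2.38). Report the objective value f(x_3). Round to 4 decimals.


FISTA on f(x) = 2*x^2 - 13*x + 2.38*|x|
L = 4, alpha = 0.1327
Iteration 1: beta = 0.0, y = 2.1938 + 0.0*(2.1938 - 2.1938) = 2.1938
  grad(y) = -4.2248, v = y - alpha*grad = 2.7544
  prox(v) = soft_thresh(2.7544, 0.3158) = 2.4386
Iteration 2: beta = 0.3333, y = 2.4386 + 0.3333*(2.4386 - 2.1938) = 2.5202
  grad(y) = -2.9192, v = y - alpha*grad = 2.9076
  prox(v) = soft_thresh(2.9076, 0.3158) = 2.5918
Iteration 3: beta = 0.5, y = 2.5918 + 0.5*(2.5918 - 2.4386) = 2.6683
  grad(y) = -2.3267, v = y - alpha*grad = 2.9771
  prox(v) = soft_thresh(2.9771, 0.3158) = 2.6613
f(x_3) = 2*2.6613^2 - 13*2.6613 + 2.38*|2.6613| = -14.098


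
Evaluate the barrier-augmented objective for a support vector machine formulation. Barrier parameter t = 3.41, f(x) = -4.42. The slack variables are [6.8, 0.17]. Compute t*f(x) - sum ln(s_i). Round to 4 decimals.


Step 1: Compute log-barrier.
ln values: [1.9169, -1.772]
phi = -(1.9169 - 1.772) = -0.145
Step 2: Compute augmented objective.
t*f(x) = 3.41*-4.42 = -15.0722
Total = -15.0722 - 0.145 = -15.2172


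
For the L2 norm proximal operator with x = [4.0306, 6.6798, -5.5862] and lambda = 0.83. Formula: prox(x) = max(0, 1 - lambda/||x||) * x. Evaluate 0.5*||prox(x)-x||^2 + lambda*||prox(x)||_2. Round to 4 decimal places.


Step 1: Compute ||x||.
||x|| = 9.5954
Step 2: Compute scaling factor.
scale = max(0, 1 - 0.83/9.5954) = 0.9135
Step 3: prox(x) = [3.682, 6.102, -5.103]
||prox(x)|| = 8.7654
Step 4: Proximal objective.
0.5*||prox-x||^2 = 0.3445
lambda*||prox|| = 7.2753
Total = 7.6197


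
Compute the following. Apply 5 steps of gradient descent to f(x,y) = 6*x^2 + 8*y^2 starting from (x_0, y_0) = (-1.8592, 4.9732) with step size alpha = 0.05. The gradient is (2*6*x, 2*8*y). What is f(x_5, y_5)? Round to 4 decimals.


Gradient descent on f(x,y) = 6*x^2 + 8*y^2.
Starting point: (-1.8592, 4.9732), alpha = 0.05
Step 1: grad_x = 2*6*-1.8592 = -22.3104, grad_y = 2*8*4.9732 = 79.5712
  x_1 = -1.8592 - 0.05*-22.3104 = -0.7437
  y_1 = 4.9732 - 0.05*79.5712 = 0.9946
Step 2: grad_x = 2*6*-0.7437 = -8.9242, grad_y = 2*8*0.9946 = 15.9142
  x_2 = -0.7437 - 0.05*-8.9242 = -0.2975
  y_2 = 0.9946 - 0.05*15.9142 = 0.1989
Step 3: grad_x = 2*6*-0.2975 = -3.5697, grad_y = 2*8*0.1989 = 3.1828
  x_3 = -0.2975 - 0.05*-3.5697 = -0.119
  y_3 = 0.1989 - 0.05*3.1828 = 0.0398
Step 4: grad_x = 2*6*-0.119 = -1.4279, grad_y = 2*8*0.0398 = 0.6366
  x_4 = -0.119 - 0.05*-1.4279 = -0.0476
  y_4 = 0.0398 - 0.05*0.6366 = 0.008
Step 5: grad_x = 2*6*-0.0476 = -0.5711, grad_y = 2*8*0.008 = 0.1273
  x_5 = -0.0476 - 0.05*-0.5711 = -0.019
  y_5 = 0.008 - 0.05*0.1273 = 0.0016
f(-0.019, 0.0016) = 6*(-0.019)^2 + 8*0.0016^2 = 0.0022


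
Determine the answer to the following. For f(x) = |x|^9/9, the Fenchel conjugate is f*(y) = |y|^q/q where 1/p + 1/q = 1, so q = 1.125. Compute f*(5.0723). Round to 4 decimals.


The conjugate exponent q satisfies 1/p + 1/q = 1.
p = 9, so q = 9/(9 - 1) = 1.125
|y|^q = 5.0723^1.125 = 6.2138
f*(5.0723) = 6.2138 / 1.125 = 5.5234


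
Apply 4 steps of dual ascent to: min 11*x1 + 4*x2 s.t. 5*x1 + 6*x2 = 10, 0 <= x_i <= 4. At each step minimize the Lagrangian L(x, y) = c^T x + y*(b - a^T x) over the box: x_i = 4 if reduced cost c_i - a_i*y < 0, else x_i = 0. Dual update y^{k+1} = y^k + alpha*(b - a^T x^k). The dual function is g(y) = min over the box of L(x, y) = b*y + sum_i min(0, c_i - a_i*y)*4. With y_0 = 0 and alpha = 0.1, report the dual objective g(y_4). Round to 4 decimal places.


Dual ascent for LP: min 11*x1 + 4*x2, 5*x1 + 6*x2 = 10, 0 <= x_i <= 4
Step 1: y^k = 0.0, reduced costs: (11.0, 4.0)
  x^k = (0.0, 0.0), subgradient = b - a^T x = 10.0
  y^{k+1} = 0.0 + 0.1*10.0 = 1.0
Step 2: y^k = 1.0, reduced costs: (6.0, -2.0)
  x^k = (0.0, 4.0), subgradient = b - a^T x = -14.0
  y^{k+1} = 1.0 + 0.1*-14.0 = -0.4
Step 3: y^k = -0.4, reduced costs: (13.0, 6.4)
  x^k = (0.0, 0.0), subgradient = b - a^T x = 10.0
  y^{k+1} = -0.4 + 0.1*10.0 = 0.6
Step 4: y^k = 0.6, reduced costs: (8.0, 0.4)
  x^k = (0.0, 0.0), subgradient = b - a^T x = 10.0
  y^{k+1} = 0.6 + 0.1*10.0 = 1.6
Dual objective at y_4 = 1.6: reduced costs (3.0, -5.6), box minimizer x = (0.0, 4.0)
g(y_4) = b*y + (c1 - a1*y)*x1 + (c2 - a2*y)*x2 = 10*1.6 + 3.0*0.0 + (-5.6)*4.0 = 16.0 + 0.0 - 22.4 = -6.4


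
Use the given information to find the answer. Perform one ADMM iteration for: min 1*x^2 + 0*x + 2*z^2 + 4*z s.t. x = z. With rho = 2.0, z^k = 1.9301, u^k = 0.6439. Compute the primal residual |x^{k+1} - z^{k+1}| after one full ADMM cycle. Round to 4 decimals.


ADMM iteration with rho = 2.0, z^k = 1.9301, u^k = 0.6439
Step 1: x-update.
Minimize 1*x^2 + 0*x + (2.0/2)*(x - 1.9301 + 0.6439)^2
FOC: (2*1 + 2.0)*x = 0 + 2.0*(1.9301 - 0.6439)
x^{k+1} = 0.6431
Step 2: z-update.
Minimize 2*z^2 + 4*z + (2.0/2)*(0.6431 - z + 0.6439)^2
FOC: (2*2 + 2.0)*z = -4 + 2.0*(0.6431 + 0.6439)
z^{k+1} = -0.2377
Step 3: u-update.
u^{k+1} = 0.6439 + 0.6431 + 0.2377 = 1.5247
Step 4: Primal residual = |0.6431 + 0.2377| = 0.8808


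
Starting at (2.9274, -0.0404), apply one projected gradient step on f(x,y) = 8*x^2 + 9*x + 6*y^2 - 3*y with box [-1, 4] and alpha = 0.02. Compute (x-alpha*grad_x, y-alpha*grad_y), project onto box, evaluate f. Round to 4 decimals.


Step 1: Compute gradient at (2.9274, -0.0404).
grad_x = 2*8*2.9274 + 9 = 55.8384
grad_y = 2*6*-0.0404 - 3 = -3.4848
Step 2: Gradient step.
x_raw = 2.9274 - 0.02*55.8384 = 1.8106
y_raw = -0.0404 - 0.02*-3.4848 = 0.0293
Step 3: Project onto [-1, 4].
x_proj = clip(1.8106) = 1.8106
y_proj = clip(0.0293) = 0.0293
Step 4: Evaluate f.
f(1.8106, 0.0293) = 42.4401


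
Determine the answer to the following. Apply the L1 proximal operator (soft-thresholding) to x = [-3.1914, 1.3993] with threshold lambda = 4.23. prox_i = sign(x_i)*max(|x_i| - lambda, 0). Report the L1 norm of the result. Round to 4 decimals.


Soft-thresholding with lambda = 4.23:
prox(-3.1914) = sign(-3.1914)*max(|-3.1914| - 4.23, 0) = 0.0
prox(1.3993) = sign(1.3993)*max(|1.3993| - 4.23, 0) = 0.0
prox(x) = [0.0, 0.0]
||prox(x)||_1 = 0.0 + 0.0 = 0.0


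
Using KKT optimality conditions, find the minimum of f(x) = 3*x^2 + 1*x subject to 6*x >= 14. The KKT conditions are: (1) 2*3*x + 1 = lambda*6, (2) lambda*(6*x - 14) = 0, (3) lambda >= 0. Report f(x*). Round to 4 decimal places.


Step 1: Try lambda = 0 (constraint inactive).
x_unc = -1/(2*3) = -0.1667
Check: 6*-0.1667 = -1.0002 < 14 -- violated!
Step 2: Constraint must be active: 6*x = 14
x* = 14/6 = 7/3 = 2.3333 (rounded; the exact value 7/3 is used below)
lambda = (2*3*(7/3) + 1)/6 = 2.5
Step 3: Compute optimal value.
f(x*) = 3*(7/3)^2 + 1*(7/3) = 18.6667


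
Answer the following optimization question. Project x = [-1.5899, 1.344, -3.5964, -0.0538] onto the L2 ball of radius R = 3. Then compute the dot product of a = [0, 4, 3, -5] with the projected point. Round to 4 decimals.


Step 1: Compute ||x|| (intermediates to 6 decimals).
||x|| = sqrt((-1.5899)^2 + 1.344^2 + (-3.5964)^2 + (-0.0538)^2) = 4.155852
Step 2: Project.
Since ||x|| > R, scale = R/||x|| = 3/4.155852 = 0.721874, proj(x) = scale * x
proj(x) = [-1.147707, 0.970199, -2.596148, -0.038837]
Step 3: Dot product.
a^T * proj(x) = 0*(-1.147707) + 4*0.970199 + 3*(-2.596148) - 5*(-0.038837) = -3.7135


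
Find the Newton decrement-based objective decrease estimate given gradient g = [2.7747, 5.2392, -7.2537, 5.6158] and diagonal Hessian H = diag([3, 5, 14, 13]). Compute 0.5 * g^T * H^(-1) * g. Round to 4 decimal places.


Step 1: H is diagonal, so H^(-1) * g = [0.9249, 1.0478, -0.5181, 0.432].
Step 2: g^T H^(-1) g = sum_i g_i^2 / H_ii
  = (2.7747)^2/3 + (5.2392)^2/5 + (-7.2537)^2/14 + (5.6158)^2/13
  = 2.5663 + 5.4898 + 3.7583 + 2.4259 = 14.2404
Step 3: Objective decrease = 0.5 * g^T H^(-1) g = 7.1202


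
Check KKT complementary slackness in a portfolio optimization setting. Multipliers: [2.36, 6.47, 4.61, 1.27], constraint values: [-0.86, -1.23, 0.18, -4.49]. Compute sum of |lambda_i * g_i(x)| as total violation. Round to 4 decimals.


KKT complementary slackness check:
lambda_1 * g_1 = 2.36 * -0.86 = -2.0296
lambda_2 * g_2 = 6.47 * -1.23 = -7.9581
lambda_3 * g_3 = 4.61 * 0.18 = 0.8298
lambda_4 * g_4 = 1.27 * -4.49 = -5.7023
Total violation = 2.0296 + 7.9581 + 0.8298 + 5.7023 = 16.5198


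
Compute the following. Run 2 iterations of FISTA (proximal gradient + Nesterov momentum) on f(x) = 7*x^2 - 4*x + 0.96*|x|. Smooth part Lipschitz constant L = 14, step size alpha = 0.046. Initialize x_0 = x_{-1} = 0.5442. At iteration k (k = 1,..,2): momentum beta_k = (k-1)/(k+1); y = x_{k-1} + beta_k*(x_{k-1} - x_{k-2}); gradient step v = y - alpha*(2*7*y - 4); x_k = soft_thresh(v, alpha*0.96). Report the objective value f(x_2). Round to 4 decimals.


FISTA on f(x) = 7*x^2 - 4*x + 0.96*|x|
L = 14, alpha = 0.046
Iteration 1: beta = 0.0, y = 0.5442 + 0.0*(0.5442 - 0.5442) = 0.5442
  grad(y) = 3.6188, v = y - alpha*grad = 0.3777
  prox(v) = soft_thresh(0.3777, 0.0442) = 0.3336
Iteration 2: beta = 0.3333, y = 0.3336 + 0.3333*(0.3336 - 0.5442) = 0.2634
  grad(y) = -0.3129, v = y - alpha*grad = 0.2778
  prox(v) = soft_thresh(0.2778, 0.0442) = 0.2336
f(x_2) = 7*0.2336^2 - 4*0.2336 + 0.96*|0.2336| = -0.3282


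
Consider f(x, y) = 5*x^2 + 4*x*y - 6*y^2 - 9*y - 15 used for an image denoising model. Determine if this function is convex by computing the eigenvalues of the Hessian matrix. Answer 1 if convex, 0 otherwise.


The Hessian of f(x,y) = 5*x^2 + 4*x*y - 6*y^2 - 9*y - 15 is:
H = [[10, 4], [4, -12]]
Trace = 10 - 12 = -2
Determinant = 10*-12 - (4)^2 = -136
Discriminant = (-2)^2 - 4*-136 = 548.0
Eigenvalues: lambda_1 = -12.7047, lambda_2 = 10.7047
The function is not convex.

0


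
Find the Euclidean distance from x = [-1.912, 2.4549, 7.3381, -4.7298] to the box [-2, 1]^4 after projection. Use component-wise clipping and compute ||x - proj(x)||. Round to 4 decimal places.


Project each component onto [-2, 1].
clip(-1.912) = -1.912, clip(2.4549) = 1.0, clip(7.3381) = 1.0, clip(-4.7298) = -2.0
Projection = [-1.912, 1.0, 1.0, -2.0]
Squared diffs: [0.0, 2.1167, 40.1715, 7.4518]
Distance = sqrt(49.74) = 7.0527


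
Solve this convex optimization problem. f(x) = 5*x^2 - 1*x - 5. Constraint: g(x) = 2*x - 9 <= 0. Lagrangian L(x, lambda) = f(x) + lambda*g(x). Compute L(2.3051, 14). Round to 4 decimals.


Step 1: Evaluate f(x).
f(2.3051) = 5*2.3051^2 - 1*2.3051 - 5 = 19.2623
Step 2: Evaluate g(x).
g(2.3051) = 2*2.3051 - 9 = -4.3898
Step 3: Compute Lagrangian.
L = 19.2623 + 14*-4.3898 = -42.1949


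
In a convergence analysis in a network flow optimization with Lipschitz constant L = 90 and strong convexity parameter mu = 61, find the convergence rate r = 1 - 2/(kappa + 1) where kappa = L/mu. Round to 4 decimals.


Step 1: Compute the condition number.
kappa = L/mu = 90/61 = 1.4754
Step 2: Compute the convergence rate.
r = 1 - 2/(kappa + 1) = 1 - 2*mu/(L + mu) = (L - mu)/(L + mu) = 29/151 = 0.1921


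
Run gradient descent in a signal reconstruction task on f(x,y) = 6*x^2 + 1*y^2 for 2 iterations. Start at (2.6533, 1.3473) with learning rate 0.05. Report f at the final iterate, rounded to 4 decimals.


Gradient descent on f(x,y) = 6*x^2 + 1*y^2.
Starting point: (2.6533, 1.3473), alpha = 0.05
Step 1: grad_x = 2*6*2.6533 = 31.8396, grad_y = 2*1*1.3473 = 2.6946
  x_1 = 2.6533 - 0.05*31.8396 = 1.0613
  y_1 = 1.3473 - 0.05*2.6946 = 1.2126
Step 2: grad_x = 2*6*1.0613 = 12.7358, grad_y = 2*1*1.2126 = 2.4251
  x_2 = 1.0613 - 0.05*12.7358 = 0.4245
  y_2 = 1.2126 - 0.05*2.4251 = 1.0913
f(0.4245, 1.0913) = 6*0.4245^2 + 1*1.0913^2 = 2.2723


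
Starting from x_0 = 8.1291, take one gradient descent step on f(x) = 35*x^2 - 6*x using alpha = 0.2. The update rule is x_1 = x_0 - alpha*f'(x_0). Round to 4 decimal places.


We compute the gradient at x_0 and apply the update.
f'(x) = 70*x - 6
f'(8.1291) = 70*8.1291 - 6 = 563.037
x_1 = 8.1291 - 0.2*563.037 = -104.4783


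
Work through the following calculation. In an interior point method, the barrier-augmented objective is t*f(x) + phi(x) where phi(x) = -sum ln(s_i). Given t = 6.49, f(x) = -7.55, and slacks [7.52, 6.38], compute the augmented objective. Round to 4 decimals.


Step 1: Compute log-barrier.
ln values: [2.0176, 1.8532]
phi = -(2.0176 + 1.8532) = -3.8707
Step 2: Compute augmented objective.
t*f(x) = 6.49*-7.55 = -48.9995
Total = -48.9995 - 3.8707 = -52.8702


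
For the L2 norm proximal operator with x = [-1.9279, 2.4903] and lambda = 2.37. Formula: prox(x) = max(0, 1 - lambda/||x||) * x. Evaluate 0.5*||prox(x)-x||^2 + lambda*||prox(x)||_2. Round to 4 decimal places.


Step 1: Compute ||x||.
||x|| = 3.1493
Step 2: Compute scaling factor.
scale = max(0, 1 - 2.37/3.1493) = 0.2475
Step 3: prox(x) = [-0.4771, 0.6163]
||prox(x)|| = 0.7793
Step 4: Proximal objective.
0.5*||prox-x||^2 = 2.8085
lambda*||prox|| = 1.8469
Total = 4.6555


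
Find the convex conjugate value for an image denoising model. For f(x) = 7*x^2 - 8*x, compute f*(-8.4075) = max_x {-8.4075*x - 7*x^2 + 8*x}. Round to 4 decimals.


f*(y) = sup_x {y*x - a*x^2 - b*x} = sup_x {(y-b)*x - a*x^2}
FOC: (y - b) - 2a*x = 0 => x* = (y - b)/(2a)
x* = (-8.4075 + 8)/(2*7) = -0.0291
f*(-8.4075) = (y-b)^2/(4a) = (-8.4075 + 8)^2/(4*7)
= 0.1661/28 = 0.0059


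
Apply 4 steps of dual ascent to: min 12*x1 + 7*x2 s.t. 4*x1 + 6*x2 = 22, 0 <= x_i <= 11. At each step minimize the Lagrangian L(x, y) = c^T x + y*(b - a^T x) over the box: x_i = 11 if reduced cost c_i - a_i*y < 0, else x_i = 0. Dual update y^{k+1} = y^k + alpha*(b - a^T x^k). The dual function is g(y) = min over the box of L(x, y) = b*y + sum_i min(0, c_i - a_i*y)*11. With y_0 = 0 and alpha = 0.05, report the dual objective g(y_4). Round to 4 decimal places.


Dual ascent for LP: min 12*x1 + 7*x2, 4*x1 + 6*x2 = 22, 0 <= x_i <= 11
Step 1: y^k = 0.0, reduced costs: (12.0, 7.0)
  x^k = (0.0, 0.0), subgradient = b - a^T x = 22.0
  y^{k+1} = 0.0 + 0.05*22.0 = 1.1
Step 2: y^k = 1.1, reduced costs: (7.6, 0.4)
  x^k = (0.0, 0.0), subgradient = b - a^T x = 22.0
  y^{k+1} = 1.1 + 0.05*22.0 = 2.2
Step 3: y^k = 2.2, reduced costs: (3.2, -6.2)
  x^k = (0.0, 11.0), subgradient = b - a^T x = -44.0
  y^{k+1} = 2.2 + 0.05*-44.0 = 0.0
Step 4: y^k = 0.0, reduced costs: (12.0, 7.0)
  x^k = (0.0, 0.0), subgradient = b - a^T x = 22.0
  y^{k+1} = 0.0 + 0.05*22.0 = 1.1
Dual objective at y_4 = 1.1: reduced costs (7.6, 0.4), box minimizer x = (0.0, 0.0)
g(y_4) = b*y + (c1 - a1*y)*x1 + (c2 - a2*y)*x2 = 22*1.1 + 7.6*0.0 + 0.4*0.0 = 24.2 + 0.0 + 0.0 = 24.2


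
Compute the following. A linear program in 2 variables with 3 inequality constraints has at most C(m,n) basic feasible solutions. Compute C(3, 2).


Each vertex corresponds to some choice of n active constraints out of m, so the number of vertices is at most C(m, n) = m! / (n!(m-n)!).
m = 3, n = 2
Numerator: 3 * 2
Denominator: 2! = 2
C(3, 2) = 3


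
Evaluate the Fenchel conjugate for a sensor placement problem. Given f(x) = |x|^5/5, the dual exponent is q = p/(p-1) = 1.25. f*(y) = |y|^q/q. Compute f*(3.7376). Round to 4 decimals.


The conjugate exponent q satisfies 1/p + 1/q = 1.
p = 5, so q = 5/(5 - 1) = 1.25
|y|^q = 3.7376^1.25 = 5.1969
f*(3.7376) = 5.1969 / 1.25 = 4.1575


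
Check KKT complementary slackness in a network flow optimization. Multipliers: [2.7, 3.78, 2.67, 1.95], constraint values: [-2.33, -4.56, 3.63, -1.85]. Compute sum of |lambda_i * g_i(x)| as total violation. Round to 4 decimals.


KKT complementary slackness check:
lambda_1 * g_1 = 2.7 * -2.33 = -6.291
lambda_2 * g_2 = 3.78 * -4.56 = -17.2368
lambda_3 * g_3 = 2.67 * 3.63 = 9.6921
lambda_4 * g_4 = 1.95 * -1.85 = -3.6075
Total violation = 6.291 + 17.2368 + 9.6921 + 3.6075 = 36.8274


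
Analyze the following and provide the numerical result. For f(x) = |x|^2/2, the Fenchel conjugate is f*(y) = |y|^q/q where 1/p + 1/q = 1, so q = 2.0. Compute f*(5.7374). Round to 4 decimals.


The conjugate exponent q satisfies 1/p + 1/q = 1.
p = 2, so q = 2/(2 - 1) = 2.0
|y|^q = 5.7374^2.0 = 32.9178
f*(5.7374) = 32.9178 / 2.0 = 16.4589


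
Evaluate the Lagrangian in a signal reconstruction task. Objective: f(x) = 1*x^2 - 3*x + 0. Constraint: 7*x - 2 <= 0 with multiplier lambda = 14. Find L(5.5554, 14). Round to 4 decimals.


Step 1: Evaluate f(x).
f(5.5554) = 1*5.5554^2 - 3*5.5554 + 0 = 14.1963
Step 2: Evaluate g(x).
g(5.5554) = 7*5.5554 - 2 = 36.8878
Step 3: Compute Lagrangian.
L = 14.1963 + 14*36.8878 = 530.6255


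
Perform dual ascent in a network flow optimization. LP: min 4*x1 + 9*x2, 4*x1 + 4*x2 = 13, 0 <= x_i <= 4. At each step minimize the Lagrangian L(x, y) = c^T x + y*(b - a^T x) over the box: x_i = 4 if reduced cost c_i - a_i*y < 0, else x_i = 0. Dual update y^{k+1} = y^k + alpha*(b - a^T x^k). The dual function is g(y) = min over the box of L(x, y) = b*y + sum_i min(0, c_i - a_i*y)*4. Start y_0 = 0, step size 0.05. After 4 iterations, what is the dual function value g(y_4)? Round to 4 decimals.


Dual ascent for LP: min 4*x1 + 9*x2, 4*x1 + 4*x2 = 13, 0 <= x_i <= 4
Step 1: y^k = 0.0, reduced costs: (4.0, 9.0)
  x^k = (0.0, 0.0), subgradient = b - a^T x = 13.0
  y^{k+1} = 0.0 + 0.05*13.0 = 0.65
Step 2: y^k = 0.65, reduced costs: (1.4, 6.4)
  x^k = (0.0, 0.0), subgradient = b - a^T x = 13.0
  y^{k+1} = 0.65 + 0.05*13.0 = 1.3
Step 3: y^k = 1.3, reduced costs: (-1.2, 3.8)
  x^k = (4.0, 0.0), subgradient = b - a^T x = -3.0
  y^{k+1} = 1.3 + 0.05*-3.0 = 1.15
Step 4: y^k = 1.15, reduced costs: (-0.6, 4.4)
  x^k = (4.0, 0.0), subgradient = b - a^T x = -3.0
  y^{k+1} = 1.15 + 0.05*-3.0 = 1.0
Dual objective at y_4 = 1.0: reduced costs (0.0, 5.0), box minimizer x = (0.0, 0.0)
g(y_4) = b*y + (c1 - a1*y)*x1 + (c2 - a2*y)*x2 = 13*1.0 + 0.0*0.0 + 5.0*0.0 = 13.0 + 0.0 + 0.0 = 13.0


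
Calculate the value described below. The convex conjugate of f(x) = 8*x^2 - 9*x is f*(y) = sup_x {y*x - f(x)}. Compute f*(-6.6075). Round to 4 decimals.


f*(y) = sup_x {y*x - a*x^2 - b*x} = sup_x {(y-b)*x - a*x^2}
FOC: (y - b) - 2a*x = 0 => x* = (y - b)/(2a)
x* = (-6.6075 + 9)/(2*8) = 0.1495
f*(-6.6075) = (y-b)^2/(4a) = (-6.6075 + 9)^2/(4*8)
= 5.7241/32 = 0.1789


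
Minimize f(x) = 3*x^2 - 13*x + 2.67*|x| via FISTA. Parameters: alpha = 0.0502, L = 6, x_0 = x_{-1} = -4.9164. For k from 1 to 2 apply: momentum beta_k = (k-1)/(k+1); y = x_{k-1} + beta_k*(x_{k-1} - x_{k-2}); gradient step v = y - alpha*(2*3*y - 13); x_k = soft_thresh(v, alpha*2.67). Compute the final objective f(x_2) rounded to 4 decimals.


FISTA on f(x) = 3*x^2 - 13*x + 2.67*|x|
L = 6, alpha = 0.0502
Iteration 1: beta = 0.0, y = -4.9164 + 0.0*(-4.9164 + 4.9164) = -4.9164
  grad(y) = -42.4984, v = y - alpha*grad = -2.783
  prox(v) = soft_thresh(-2.783, 0.134) = -2.6489
Iteration 2: beta = 0.3333, y = -2.6489 + 0.3333*(-2.6489 + 4.9164) = -1.8931
  grad(y) = -24.3588, v = y - alpha*grad = -0.6703
  prox(v) = soft_thresh(-0.6703, 0.134) = -0.5363
f(x_2) = 3*(-0.5363)^2 - 13*(-0.5363) + 2.67*|-0.5363| = 9.2664


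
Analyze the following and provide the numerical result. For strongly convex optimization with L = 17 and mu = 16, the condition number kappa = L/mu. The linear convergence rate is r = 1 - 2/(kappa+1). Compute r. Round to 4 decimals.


Step 1: Compute the condition number.
kappa = L/mu = 17/16 = 1.0625
Step 2: Compute the convergence rate.
r = 1 - 2/(kappa + 1) = 1 - 2*mu/(L + mu) = (L - mu)/(L + mu) = 1/33 = 0.0303


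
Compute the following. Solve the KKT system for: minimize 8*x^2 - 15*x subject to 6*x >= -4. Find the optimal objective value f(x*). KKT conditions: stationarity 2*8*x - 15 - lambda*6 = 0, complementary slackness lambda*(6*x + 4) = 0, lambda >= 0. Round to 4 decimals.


Step 1: Try lambda = 0 (constraint inactive).
Stationarity: 2*8*x - 15 = 0
x* = 15/(2*8) = 0.9375
Check constraint: 6*0.9375 = 5.625 >= -4 -- satisfied.
Step 2: Compute optimal value.
f(x*) = 8*0.9375^2 - 15*0.9375 = -7.0313


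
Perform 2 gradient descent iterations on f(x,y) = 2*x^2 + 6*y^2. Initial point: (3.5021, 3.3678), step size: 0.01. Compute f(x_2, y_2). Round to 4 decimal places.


Gradient descent on f(x,y) = 2*x^2 + 6*y^2.
Starting point: (3.5021, 3.3678), alpha = 0.01
Step 1: grad_x = 2*2*3.5021 = 14.0084, grad_y = 2*6*3.3678 = 40.4136
  x_1 = 3.5021 - 0.01*14.0084 = 3.362
  y_1 = 3.3678 - 0.01*40.4136 = 2.9637
Step 2: grad_x = 2*2*3.362 = 13.4481, grad_y = 2*6*2.9637 = 35.564
  x_2 = 3.362 - 0.01*13.4481 = 3.2275
  y_2 = 2.9637 - 0.01*35.564 = 2.608
f(3.2275, 2.608) = 2*3.2275^2 + 6*2.608^2 = 61.6447


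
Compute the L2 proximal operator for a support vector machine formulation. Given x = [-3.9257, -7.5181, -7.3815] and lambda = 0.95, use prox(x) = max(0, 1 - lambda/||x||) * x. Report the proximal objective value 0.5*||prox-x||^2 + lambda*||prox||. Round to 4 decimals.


Step 1: Compute ||x||.
||x|| = 11.2436
Step 2: Compute scaling factor.
scale = max(0, 1 - 0.95/11.2436) = 0.9155
Step 3: prox(x) = [-3.594, -6.8829, -6.7578]
||prox(x)|| = 10.2936
Step 4: Proximal objective.
0.5*||prox-x||^2 = 0.4513
lambda*||prox|| = 9.7789
Total = 10.2302


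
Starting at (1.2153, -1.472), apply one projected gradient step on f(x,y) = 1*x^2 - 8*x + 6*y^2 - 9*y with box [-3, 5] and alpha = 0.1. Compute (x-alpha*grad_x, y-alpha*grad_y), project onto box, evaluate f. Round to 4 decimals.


Step 1: Compute gradient at (1.2153, -1.472).
grad_x = 2*1*1.2153 - 8 = -5.5694
grad_y = 2*6*-1.472 - 9 = -26.664
Step 2: Gradient step.
x_raw = 1.2153 - 0.1*-5.5694 = 1.7722
y_raw = -1.472 - 0.1*-26.664 = 1.1944
Step 3: Project onto [-3, 5].
x_proj = clip(1.7722) = 1.7722
y_proj = clip(1.1944) = 1.1944
Step 4: Evaluate f.
f(1.7722, 1.1944) = -13.2271


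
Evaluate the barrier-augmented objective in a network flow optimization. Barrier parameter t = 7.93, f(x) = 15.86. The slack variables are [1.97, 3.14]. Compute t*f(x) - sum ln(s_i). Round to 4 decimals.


Step 1: Compute log-barrier.
ln values: [0.678, 1.1442]
phi = -(0.678 + 1.1442) = -1.8223
Step 2: Compute augmented objective.
t*f(x) = 7.93*15.86 = 125.7698
Total = 125.7698 - 1.8223 = 123.9475


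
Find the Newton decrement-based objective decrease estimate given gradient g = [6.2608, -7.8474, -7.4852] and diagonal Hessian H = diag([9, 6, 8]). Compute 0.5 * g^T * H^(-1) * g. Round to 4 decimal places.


Step 1: H is diagonal, so H^(-1) * g = [0.6956, -1.3079, -0.9357].
Step 2: g^T H^(-1) g = sum_i g_i^2 / H_ii
  = (6.2608)^2/9 + (-7.8474)^2/6 + (-7.4852)^2/8
  = 4.3553 + 10.2636 + 7.0035 = 21.6224
Step 3: Objective decrease = 0.5 * g^T H^(-1) g = 10.8112


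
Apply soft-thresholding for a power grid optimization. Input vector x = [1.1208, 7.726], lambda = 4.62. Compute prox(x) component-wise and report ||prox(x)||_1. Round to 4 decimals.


Soft-thresholding with lambda = 4.62:
prox(1.1208) = sign(1.1208)*max(|1.1208| - 4.62, 0) = 0.0
prox(7.726) = sign(7.726)*max(|7.726| - 4.62, 0) = 3.106
prox(x) = [0.0, 3.106]
||prox(x)||_1 = 0.0 + 3.106 = 3.106


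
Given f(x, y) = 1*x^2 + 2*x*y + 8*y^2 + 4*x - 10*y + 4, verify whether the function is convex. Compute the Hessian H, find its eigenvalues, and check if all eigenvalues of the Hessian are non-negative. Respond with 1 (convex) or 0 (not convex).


The Hessian of f(x,y) = 1*x^2 + 2*x*y + 8*y^2 + 4*x - 10*y + 4 is:
H = [[2, 2], [2, 16]]
Trace = 2 + 16 = 18
Determinant = 2*16 - (2)^2 = 28
Discriminant = (18)^2 - 4*28 = 212.0
Eigenvalues: lambda_1 = 1.7199, lambda_2 = 16.2801
The function is convex.

1


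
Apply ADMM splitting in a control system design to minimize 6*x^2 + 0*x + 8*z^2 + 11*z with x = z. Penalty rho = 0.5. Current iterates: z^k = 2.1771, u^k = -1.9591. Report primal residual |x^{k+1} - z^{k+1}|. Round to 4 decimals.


ADMM iteration with rho = 0.5, z^k = 2.1771, u^k = -1.9591
Step 1: x-update.
Minimize 6*x^2 + 0*x + (0.5/2)*(x - 2.1771 - 1.9591)^2
FOC: (2*6 + 0.5)*x = 0 + 0.5*(2.1771 + 1.9591)
x^{k+1} = 0.1654
Step 2: z-update.
Minimize 8*z^2 + 11*z + (0.5/2)*(0.1654 - z - 1.9591)^2
FOC: (2*8 + 0.5)*z = -11 + 0.5*(0.1654 - 1.9591)
z^{k+1} = -0.721
Step 3: u-update.
u^{k+1} = -1.9591 + 0.1654 + 0.721 = -1.0726
Step 4: Primal residual = |0.1654 + 0.721| = 0.8865


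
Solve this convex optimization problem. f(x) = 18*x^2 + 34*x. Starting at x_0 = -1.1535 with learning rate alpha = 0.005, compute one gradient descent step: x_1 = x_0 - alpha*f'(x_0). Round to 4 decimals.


We compute the gradient at x_0 and apply the update.
f'(x) = 36*x + 34
f'(-1.1535) = 36*-1.1535 + 34 = -7.526
x_1 = -1.1535 - 0.005*-7.526 = -1.1159


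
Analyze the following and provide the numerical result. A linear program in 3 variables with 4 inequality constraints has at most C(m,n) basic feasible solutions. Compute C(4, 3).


Each vertex corresponds to some choice of n active constraints out of m, so the number of vertices is at most C(m, n) = m! / (n!(m-n)!).
m = 4, n = 3
Numerator: 4 * 3 * 2
Denominator: 3! = 6
C(4, 3) = 4


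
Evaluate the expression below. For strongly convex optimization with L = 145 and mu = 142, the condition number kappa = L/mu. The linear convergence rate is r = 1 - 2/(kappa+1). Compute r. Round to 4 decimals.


Step 1: Compute the condition number.
kappa = L/mu = 145/142 = 1.0211
Step 2: Compute the convergence rate.
r = 1 - 2/(kappa + 1) = 1 - 2*mu/(L + mu) = (L - mu)/(L + mu) = 3/287 = 0.0105


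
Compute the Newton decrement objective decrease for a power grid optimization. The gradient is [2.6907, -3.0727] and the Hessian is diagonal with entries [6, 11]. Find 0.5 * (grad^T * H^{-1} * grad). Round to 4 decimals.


Step 1: H is diagonal, so H^(-1) * g = [0.4485, -0.2793].
Step 2: g^T H^(-1) g = sum_i g_i^2 / H_ii
  = (2.6907)^2/6 + (-3.0727)^2/11
  = 1.2066 + 0.8583 = 2.065
Step 3: Objective decrease = 0.5 * g^T H^(-1) g = 1.0325


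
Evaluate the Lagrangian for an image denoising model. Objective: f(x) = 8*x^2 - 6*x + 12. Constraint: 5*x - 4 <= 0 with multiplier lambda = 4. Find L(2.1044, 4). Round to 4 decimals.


Step 1: Evaluate f(x).
f(2.1044) = 8*2.1044^2 - 6*2.1044 + 12 = 34.8016
Step 2: Evaluate g(x).
g(2.1044) = 5*2.1044 - 4 = 6.522
Step 3: Compute Lagrangian.
L = 34.8016 + 4*6.522 = 60.8896


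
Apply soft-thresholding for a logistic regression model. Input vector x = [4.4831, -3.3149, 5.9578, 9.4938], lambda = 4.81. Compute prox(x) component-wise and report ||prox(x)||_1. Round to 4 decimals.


Soft-thresholding with lambda = 4.81:
prox(4.4831) = sign(4.4831)*max(|4.4831| - 4.81, 0) = 0.0
prox(-3.3149) = sign(-3.3149)*max(|-3.3149| - 4.81, 0) = 0.0
prox(5.9578) = sign(5.9578)*max(|5.9578| - 4.81, 0) = 1.1478
prox(9.4938) = sign(9.4938)*max(|9.4938| - 4.81, 0) = 4.6838
prox(x) = [0.0, 0.0, 1.1478, 4.6838]
||prox(x)||_1 = 0.0 + 0.0 + 1.1478 + 4.6838 = 5.8316


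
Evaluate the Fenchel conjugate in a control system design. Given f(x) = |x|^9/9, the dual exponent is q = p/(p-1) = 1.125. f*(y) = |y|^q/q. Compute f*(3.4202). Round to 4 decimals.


The conjugate exponent q satisfies 1/p + 1/q = 1.
p = 9, so q = 9/(9 - 1) = 1.125
|y|^q = 3.4202^1.125 = 3.9885
f*(3.4202) = 3.9885 / 1.125 = 3.5453


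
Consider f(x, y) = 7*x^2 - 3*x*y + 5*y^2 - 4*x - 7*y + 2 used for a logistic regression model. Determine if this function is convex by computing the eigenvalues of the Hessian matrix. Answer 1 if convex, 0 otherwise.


The Hessian of f(x,y) = 7*x^2 - 3*x*y + 5*y^2 - 4*x - 7*y + 2 is:
H = [[14, -3], [-3, 10]]
Trace = 14 + 10 = 24
Determinant = 14*10 - (-3)^2 = 131
Discriminant = (24)^2 - 4*131 = 52.0
Eigenvalues: lambda_1 = 8.3944, lambda_2 = 15.6056
The function is convex.

1


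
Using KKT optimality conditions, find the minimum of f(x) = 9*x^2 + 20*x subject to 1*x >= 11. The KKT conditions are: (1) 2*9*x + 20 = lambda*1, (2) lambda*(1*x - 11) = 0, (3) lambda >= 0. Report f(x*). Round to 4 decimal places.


Step 1: Try lambda = 0 (constraint inactive).
x_unc = -20/(2*9) = -1.1111
Check: 1*-1.1111 = -1.1111 < 11 -- violated!
Step 2: Constraint must be active: 1*x = 11
x* = 11/1 = 11.0
lambda = (2*9*11.0 + 20)/1 = 218.0
Step 3: Compute optimal value.
f(x*) = 9*11.0^2 + 20*11.0 = 1309.0


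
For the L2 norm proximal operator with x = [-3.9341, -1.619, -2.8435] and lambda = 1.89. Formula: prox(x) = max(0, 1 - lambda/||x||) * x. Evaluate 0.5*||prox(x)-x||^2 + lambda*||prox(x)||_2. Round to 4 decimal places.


Step 1: Compute ||x||.
||x|| = 5.117
Step 2: Compute scaling factor.
scale = max(0, 1 - 1.89/5.117) = 0.6306
Step 3: prox(x) = [-2.481, -1.021, -1.7932]
||prox(x)|| = 3.227
Step 4: Proximal objective.
0.5*||prox-x||^2 = 1.7861
lambda*||prox|| = 6.099
Total = 7.8851


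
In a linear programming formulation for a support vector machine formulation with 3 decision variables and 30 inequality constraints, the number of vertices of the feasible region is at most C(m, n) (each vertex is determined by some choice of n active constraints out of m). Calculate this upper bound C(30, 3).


Each vertex corresponds to some choice of n active constraints out of m, so the number of vertices is at most C(m, n) = m! / (n!(m-n)!).
m = 30, n = 3
Numerator: 30 * 29 * 28
Denominator: 3! = 6
C(30, 3) = 4060
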